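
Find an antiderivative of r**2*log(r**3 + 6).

Let u = r**3 + 6, so du = (3*r**2) dr.
The integral becomes (1/3)·∫ log(u) du; integrate by parts with u′=log(u), dv′=du.

r**3*log(r**3 + 6)/3 - r**3/3 + 2*log(r**3 + 6) + C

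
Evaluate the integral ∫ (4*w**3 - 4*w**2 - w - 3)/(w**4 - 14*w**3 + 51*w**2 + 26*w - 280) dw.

583*log(w - 7)/27 - 28*log(w - 5) + 185*log(w - 4)/18 + 7*log(w + 2)/54 + C

Factor the denominator: (w - 7)*(w - 5)*(w - 4)*(w + 2).
Partial-fraction decomposition: 7/(54*(w + 2)) + 185/(18*(w - 4)) - 28/(w - 5) + 583/(27*(w - 7)).
Integrate each term: A/(w−a) contributes A·log|w−a|.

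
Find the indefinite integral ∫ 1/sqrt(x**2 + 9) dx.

Substitute x = 3·tan(θ), so dx = 3·sec(θ)^2 dθ and the radical becomes sqrt(x**2 + 9) = 3·sec(θ) by the Pythagorean identity.
Integrate the resulting trig expression in θ, then back-substitute tan(θ) = x/3, sec(θ) = sqrt(x**2 + 9)/3 (absorbing any constant into C).

log(x + sqrt(x**2 + 9)) + C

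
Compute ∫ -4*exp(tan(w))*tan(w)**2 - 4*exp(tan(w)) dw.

-4*exp(tan(w)) + C

Let u = tan(w), so du = (tan(w)**2 + 1) dw.
Rewriting, the integral becomes -4·∫ e^u du = -4·e^u.
Substituting back, u = tan(w).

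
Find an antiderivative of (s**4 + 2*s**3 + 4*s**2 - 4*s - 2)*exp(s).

Use integration by parts with u = s**4 + 2*s**3 + 4*s**2 - 4*s - 2, dv = exp(s) ds, so v = exp(s).
Apply parts 4 times (tabular method): alternate signs, differentiate u down to 0, integrate dv up.

(s**4 - 2*s**3 + 10*s**2 - 24*s + 22)*exp(s) + C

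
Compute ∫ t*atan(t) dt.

Use integration by parts with u = arctan(t), dv = t dt.
Then du = 1/(t**2 + 1) dt.

t**2*atan(t)/2 - t/2 + atan(t)/2 + C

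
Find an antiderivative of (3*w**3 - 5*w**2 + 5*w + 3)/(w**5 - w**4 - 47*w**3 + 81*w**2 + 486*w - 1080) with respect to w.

139*log(w - 5)/198 - 485*log(w - 3)/882 + 289*log(w + 4)/882 - 95*log(w + 6)/198 + 3/(7*w - 21) + C

Factor the denominator: (w - 5)*(w - 3)**2*(w + 4)*(w + 6).
Partial-fraction decomposition: -95/(198*(w + 6)) + 289/(882*(w + 4)) - 485/(882*(w - 3)) - 3/(7*(w - 3)**2) + 139/(198*(w - 5)).
Integrate each term; A/(w−a) gives A·log|w−a|; A/(w−a)² gives −A/(w−a).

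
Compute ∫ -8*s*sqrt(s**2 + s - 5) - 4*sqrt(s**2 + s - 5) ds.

Let u = s**2 + s - 5, so du = (2*s + 1) ds.
Rewriting, the integral becomes -4·∫ √u du = -4·(2/3)u^(3/2).
Substituting back, u = s**2 + s - 5.

-8*(s**2 + s - 5)**(3/2)/3 + C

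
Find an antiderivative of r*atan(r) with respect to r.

r**2*atan(r)/2 - r/2 + atan(r)/2 + C

Use integration by parts with u = arctan(r), dv = r dr.
Then du = 1/(r**2 + 1) dr.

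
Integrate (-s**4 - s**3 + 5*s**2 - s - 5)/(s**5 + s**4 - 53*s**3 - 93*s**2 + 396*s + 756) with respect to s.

Factor the denominator: (s - 7)*(s - 3)*(s + 2)*(s + 3)*(s + 6).
Partial-fraction decomposition: -899/(1404*(s + 6)) + 11/(180*(s + 3)) + 1/(20*(s + 2)) + 71/(1080*(s - 3)) - 279/(520*(s - 7)).
Integrate each term: A/(s−a) contributes A·log|s−a|.

-279*log(s - 7)/520 + 71*log(s - 3)/1080 + log(s + 2)/20 + 11*log(s + 3)/180 - 899*log(s + 6)/1404 + C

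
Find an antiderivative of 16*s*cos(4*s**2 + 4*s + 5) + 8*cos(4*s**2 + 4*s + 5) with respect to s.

Let u = 4*s**2 + 4*s + 5, so du = (8*s + 4) ds.
Rewriting, the integral becomes 2·∫ cos(u) du = 2·sin(u).
Substituting back, u = 4*s**2 + 4*s + 5.

2*sin(4*s**2 + 4*s + 5) + C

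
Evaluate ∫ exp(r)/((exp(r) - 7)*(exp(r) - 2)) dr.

Let u = e^r, du = e^r dr.
The integral becomes ∫ du/((u-2)(u-7)); decompose into partial fractions.

log(exp(r) - 7)/5 - log(exp(r) - 2)/5 + C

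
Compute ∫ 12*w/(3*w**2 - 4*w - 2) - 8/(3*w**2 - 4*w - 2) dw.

Let u = 3*w**2 - 4*w - 2, so du = (6*w - 4) dw.
Rewriting, the integral becomes 2·∫ 1/u du = 2·log(u).
Substituting back, u = 3*w**2 - 4*w - 2.

2*log(3*w**2 - 4*w - 2) + C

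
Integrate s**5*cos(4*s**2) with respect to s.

Let u = s², du = 2s ds; rewrite as (1/2)∫ u^2·cos(4u) du.
Now integrate by parts 2 times.

s**4*sin(4*s**2)/8 + s**2*cos(4*s**2)/16 - sin(4*s**2)/64 + C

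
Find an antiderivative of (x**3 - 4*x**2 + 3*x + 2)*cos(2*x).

Use integration by parts with u = x**3 - 4*x**2 + 3*x + 2, dv = cos(2*x) dx, so v = sin(2*x)/2.
Apply parts 3 times (tabular method): alternate signs, differentiate u down to 0, integrate dv up.

x**3*sin(2*x)/2 - 2*x**2*sin(2*x) + 3*x**2*cos(2*x)/4 + 3*x*sin(2*x)/4 - 2*x*cos(2*x) + 2*sin(2*x) + 3*cos(2*x)/8 + C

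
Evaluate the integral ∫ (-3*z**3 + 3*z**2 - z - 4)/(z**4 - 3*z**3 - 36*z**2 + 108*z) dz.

-log(z)/27 - 275*log(z - 6)/108 + 61*log(z - 3)/81 - 379*log(z + 6)/324 + C

Factor the denominator: z*(z - 6)*(z - 3)*(z + 6).
Partial-fraction decomposition: -379/(324*(z + 6)) + 61/(81*(z - 3)) - 275/(108*(z - 6)) - 1/(27*z).
Integrate each term: A/(z−a) contributes A·log|z−a|.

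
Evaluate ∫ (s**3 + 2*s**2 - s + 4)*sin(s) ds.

Use integration by parts with u = s**3 + 2*s**2 - s + 4, dv = sin(s) ds, so v = -cos(s).
Apply parts 3 times (tabular method): alternate signs, differentiate u down to 0, integrate dv up.

-s**3*cos(s) + 3*s**2*sin(s) - 2*s**2*cos(s) + 4*s*sin(s) + 7*s*cos(s) - 7*sin(s) + C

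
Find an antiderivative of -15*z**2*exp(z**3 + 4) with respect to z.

-5*exp(z**3 + 4) + C

Let u = z**3 + 4, so du = (3*z**2) dz.
Rewriting, the integral becomes -5·∫ e^u du = -5·e^u.
Substituting back, u = z**3 + 4.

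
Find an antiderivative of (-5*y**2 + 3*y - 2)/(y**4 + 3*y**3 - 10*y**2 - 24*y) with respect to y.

Factor the denominator: y*(y - 3)*(y + 2)*(y + 4).
Partial-fraction decomposition: 47/(28*(y + 4)) - 7/(5*(y + 2)) - 38/(105*(y - 3)) + 1/(12*y).
Integrate each term: A/(y−a) contributes A·log|y−a|.

log(y)/12 - 38*log(y - 3)/105 - 7*log(y + 2)/5 + 47*log(y + 4)/28 + C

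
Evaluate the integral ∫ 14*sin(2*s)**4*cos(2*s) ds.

Let u = sin(2*s), so du = (2*cos(2*s)) ds.
Rewriting, the integral becomes 7·∫ u^4 du = 7·u^5/5.
Substituting back, u = sin(2*s).

7*sin(2*s)**5/5 + C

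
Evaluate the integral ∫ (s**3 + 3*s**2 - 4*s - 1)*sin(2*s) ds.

-s**3*cos(2*s)/2 + 3*s**2*sin(2*s)/4 - 3*s**2*cos(2*s)/2 + 3*s*sin(2*s)/2 + 11*s*cos(2*s)/4 - 11*sin(2*s)/8 + 5*cos(2*s)/4 + C

Use integration by parts with u = s**3 + 3*s**2 - 4*s - 1, dv = sin(2*s) ds, so v = -cos(2*s)/2.
Apply parts 3 times (tabular method): alternate signs, differentiate u down to 0, integrate dv up.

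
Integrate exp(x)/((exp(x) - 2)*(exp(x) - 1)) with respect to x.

Let u = e^x, du = e^x dx.
The integral becomes ∫ du/((u-1)(u-2)); decompose into partial fractions.

log(exp(x) - 2) - log(exp(x) - 1) + C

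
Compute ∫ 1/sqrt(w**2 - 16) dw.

log(w + sqrt(w**2 - 16)) + C

Substitute w = 4·sec(θ), so dw = 4·sec(θ)*tan(θ) dθ and the radical becomes sqrt(w**2 - 16) = 4·tan(θ) by the Pythagorean identity.
Integrate the resulting trig expression in θ, then back-substitute sec(θ) = w/4, tan(θ) = sqrt(w**2 - 16)/4 (absorbing any constant into C).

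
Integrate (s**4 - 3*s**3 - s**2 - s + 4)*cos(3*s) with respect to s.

Use integration by parts with u = s**4 - 3*s**3 - s**2 - s + 4, dv = cos(3*s) ds, so v = sin(3*s)/3.
Apply parts 4 times (tabular method): alternate signs, differentiate u down to 0, integrate dv up.

s**4*sin(3*s)/3 - s**3*sin(3*s) + 4*s**3*cos(3*s)/9 - 7*s**2*sin(3*s)/9 - s**2*cos(3*s) + s*sin(3*s)/3 - 14*s*cos(3*s)/27 + 122*sin(3*s)/81 + cos(3*s)/9 + C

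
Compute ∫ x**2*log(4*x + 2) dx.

x**3*log(4*x + 2)/3 - x**3/9 + x**2/12 - x/12 + log(2*x + 1)/24 + C

Use integration by parts with u = log(4*x + 2), dv = x**2 dx.
Then du = 4/(4*x + 2) dx and v = x**3/3.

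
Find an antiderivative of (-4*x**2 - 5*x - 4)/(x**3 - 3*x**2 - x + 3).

-55*log(x - 3)/8 + 13*log(x - 1)/4 - 3*log(x + 1)/8 + C

Factor the denominator: (x - 3)*(x - 1)*(x + 1).
Partial-fraction decomposition: -3/(8*(x + 1)) + 13/(4*(x - 1)) - 55/(8*(x - 3)).
Integrate each term: A/(x−a) contributes A·log|x−a|.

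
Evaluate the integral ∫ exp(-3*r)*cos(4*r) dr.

4*exp(-3*r)*sin(4*r)/25 - 3*exp(-3*r)*cos(4*r)/25 + C

Let I denote the integral. Integrate by parts with u = cos(4*r), dv = exp(-3*r) dr, so v = -exp(-3*r)/3: I = -exp(-3*r)*cos(4*r)/3 − (4/3)·∫ exp(-3*r)*sin(4*r) dr.
Apply parts again with u = sin(4*r), dv = exp(-3*r) dr: ∫ exp(-3*r)*sin(4*r) dr = -exp(-3*r)*sin(4*r)/3 + (4/3)·I. Substituting back brings back I: I = 4*exp(-3*r)*sin(4*r)/9 - exp(-3*r)*cos(4*r)/3 − (16/9)·I.
Solving for I: (1 + 16/9)·I equals the remaining terms, so I = (9/25)·(4*exp(-3*r)*sin(4*r)/9 - exp(-3*r)*cos(4*r)/3).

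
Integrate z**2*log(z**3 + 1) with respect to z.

Let u = z**3 + 1, so du = (3*z**2) dz.
The integral becomes (1/3)·∫ log(u) du; integrate by parts with u′=log(u), dv′=du.

z**3*log(z**3 + 1)/3 - z**3/3 + log(z**3 + 1)/3 + C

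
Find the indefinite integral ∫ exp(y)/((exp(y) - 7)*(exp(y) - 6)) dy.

Let u = e^y, du = e^y dy.
The integral becomes ∫ du/((u-7)(u-6)); decompose into partial fractions.

log(exp(y) - 7) - log(exp(y) - 6) + C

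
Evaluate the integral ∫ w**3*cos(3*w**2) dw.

w**2*sin(3*w**2)/6 + cos(3*w**2)/18 + C

Let u = w², du = 2w dw; rewrite as (1/2)∫ u^1·cos(3u) du.
Now integrate by parts 1 time.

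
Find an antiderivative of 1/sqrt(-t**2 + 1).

asin(t) + C

Substitute t = sin(θ), so dt = cos(θ) dθ and the radical becomes sqrt(-t**2 + 1) = cos(θ) by the Pythagorean identity.
Integrate the resulting trig expression in θ, then back-substitute θ = asin(t), sin(θ) = t, cos(θ) = sqrt(-t**2 + 1) (absorbing any constant into C).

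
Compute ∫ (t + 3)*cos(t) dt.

Use integration by parts with u = t + 3, dv = cos(t) dt, so v = sin(t).
Apply parts 1 times (tabular method): alternate signs, differentiate u down to 0, integrate dv up.

t*sin(t) + 3*sin(t) + cos(t) + C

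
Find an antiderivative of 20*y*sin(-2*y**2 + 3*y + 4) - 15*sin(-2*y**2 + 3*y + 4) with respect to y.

5*cos(-2*y**2 + 3*y + 4) + C

Let u = 2*y**2 - 3*y - 4, so du = (4*y - 3) dy.
Rewriting, the integral becomes -5·∫ sin(u) du = -5·-cos(u).
Substituting back, u = 2*y**2 - 3*y - 4.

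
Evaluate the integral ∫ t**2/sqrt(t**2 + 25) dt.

t*sqrt(t**2 + 25)/2 - 25*log(t + sqrt(t**2 + 25))/2 + C

Substitute t = 5·tan(θ), so dt = 5·sec(θ)^2 dθ and the radical becomes sqrt(t**2 + 25) = 5·sec(θ) by the Pythagorean identity.
Integrate the resulting trig expression in θ, then back-substitute tan(θ) = t/5, sec(θ) = sqrt(t**2 + 25)/5 (absorbing any constant into C).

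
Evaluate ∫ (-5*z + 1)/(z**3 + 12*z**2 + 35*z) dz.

log(z)/35 - 13*log(z + 5)/5 + 18*log(z + 7)/7 + C

Factor the denominator: z*(z + 5)*(z + 7).
Partial-fraction decomposition: 18/(7*(z + 7)) - 13/(5*(z + 5)) + 1/(35*z).
Integrate each term: A/(z−a) contributes A·log|z−a|.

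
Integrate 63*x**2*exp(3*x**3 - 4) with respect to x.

7*exp(3*x**3 - 4) + C

Let u = 3*x**3 - 4, so du = (9*x**2) dx.
Rewriting, the integral becomes 7·∫ e^u du = 7·e^u.
Substituting back, u = 3*x**3 - 4.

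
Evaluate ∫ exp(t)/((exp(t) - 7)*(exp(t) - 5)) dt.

Let u = e^t, du = e^t dt.
The integral becomes ∫ du/((u-7)(u-5)); decompose into partial fractions.

log(exp(t) - 7)/2 - log(exp(t) - 5)/2 + C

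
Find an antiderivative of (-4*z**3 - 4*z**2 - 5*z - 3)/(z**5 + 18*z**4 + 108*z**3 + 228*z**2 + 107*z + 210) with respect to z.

211*log(z + 5)/26 - 747*log(z + 6)/37 + 302*log(z + 7)/25 - 149*log(z**2 + 1)/48100 + 43*atan(z)/24050 + C

Factor the denominator: (z + 5)*(z + 6)*(z + 7)*(z**2 + 1).
Partial-fraction decomposition: -(149*z - 43)/(24050*(z**2 + 1)) + 302/(25*(z + 7)) - 747/(37*(z + 6)) + 211/(26*(z + 5)).
Integrate each term; A/(z−a) gives A·log|z−a|; the (Bz+D)/(z²+p²) term gives a log and an atan.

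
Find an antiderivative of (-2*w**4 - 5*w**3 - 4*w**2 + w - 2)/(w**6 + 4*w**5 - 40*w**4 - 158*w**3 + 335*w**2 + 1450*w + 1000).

Factor the denominator: (w - 5)*(w - 4)*(w + 1)*(w + 2)*(w + 5)**2.
Partial-fraction decomposition: 1267/(16200*(w + 5)) - 61/(90*(w + 5)**2) + 2/(63*(w + 2)) - 1/(120*(w + 1)) + 149/(405*(w - 4)) - 493/(1050*(w - 5)).
Integrate each term; A/(w−a) gives A·log|w−a|; A/(w−a)² gives −A/(w−a).

-493*log(w - 5)/1050 + 149*log(w - 4)/405 - log(w + 1)/120 + 2*log(w + 2)/63 + 1267*log(w + 5)/16200 + 61/(90*w + 450) + C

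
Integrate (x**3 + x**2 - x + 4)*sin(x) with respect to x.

-x**3*cos(x) + 3*x**2*sin(x) - x**2*cos(x) + 2*x*sin(x) + 7*x*cos(x) - 7*sin(x) - 2*cos(x) + C

Use integration by parts with u = x**3 + x**2 - x + 4, dv = sin(x) dx, so v = -cos(x).
Apply parts 3 times (tabular method): alternate signs, differentiate u down to 0, integrate dv up.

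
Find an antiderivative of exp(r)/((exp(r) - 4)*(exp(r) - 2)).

log(exp(r) - 4)/2 - log(exp(r) - 2)/2 + C

Let u = e^r, du = e^r dr.
The integral becomes ∫ du/((u-4)(u-2)); decompose into partial fractions.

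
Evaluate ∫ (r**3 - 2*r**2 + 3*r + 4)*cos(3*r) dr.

Use integration by parts with u = r**3 - 2*r**2 + 3*r + 4, dv = cos(3*r) dr, so v = sin(3*r)/3.
Apply parts 3 times (tabular method): alternate signs, differentiate u down to 0, integrate dv up.

r**3*sin(3*r)/3 - 2*r**2*sin(3*r)/3 + r**2*cos(3*r)/3 + 7*r*sin(3*r)/9 - 4*r*cos(3*r)/9 + 40*sin(3*r)/27 + 7*cos(3*r)/27 + C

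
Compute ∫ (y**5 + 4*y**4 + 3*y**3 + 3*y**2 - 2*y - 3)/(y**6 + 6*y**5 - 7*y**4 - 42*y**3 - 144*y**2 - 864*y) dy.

Factor the denominator: y*(y - 4)*(y + 4)*(y + 6)*(y**2 + 9).
Partial-fraction decomposition: 2*(124*y - 9)/(1125*(y**2 + 9)) + 347/(600*(y + 6)) - 139/(1600*(y + 4)) + 2277/(8000*(y - 4)) + 1/(288*y).
Integrate each term; A/(y−a) gives A·log|y−a|; the (By+D)/(y²+p²) term gives a log and an atan.

log(y)/288 + 2277*log(y - 4)/8000 - 139*log(y + 4)/1600 + 347*log(y + 6)/600 + 124*log(y**2 + 9)/1125 - 2*atan(y/3)/375 + C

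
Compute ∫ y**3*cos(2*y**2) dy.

y**2*sin(2*y**2)/4 + cos(2*y**2)/8 + C

Let u = y², du = 2y dy; rewrite as (1/2)∫ u^1·cos(2u) du.
Now integrate by parts 1 time.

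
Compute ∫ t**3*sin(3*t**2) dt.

Let u = t², du = 2t dt; rewrite as (1/2)∫ u^1·sin(3u) du.
Now integrate by parts 1 time.

-t**2*cos(3*t**2)/6 + sin(3*t**2)/18 + C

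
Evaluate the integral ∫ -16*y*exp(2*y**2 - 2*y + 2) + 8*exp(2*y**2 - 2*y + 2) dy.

-4*exp(2*y**2 - 2*y + 2) + C

Let u = 2*y**2 - 2*y + 2, so du = (4*y - 2) dy.
Rewriting, the integral becomes -4·∫ e^u du = -4·e^u.
Substituting back, u = 2*y**2 - 2*y + 2.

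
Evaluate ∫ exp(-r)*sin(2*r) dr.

-exp(-r)*sin(2*r)/5 - 2*exp(-r)*cos(2*r)/5 + C

Let I denote the integral. Integrate by parts with u = sin(2*r), dv = exp(-r) dr, so v = -exp(-r): I = -exp(-r)*sin(2*r) + 2·∫ exp(-r)*cos(2*r) dr.
Apply parts again with u = cos(2*r), dv = exp(-r) dr: ∫ exp(-r)*cos(2*r) dr = -exp(-r)*cos(2*r) − 2·I. Substituting back brings back I: I = -exp(-r)*sin(2*r) - 2*exp(-r)*cos(2*r) − 4·I.
Solving for I: (1 + 4)·I equals the remaining terms, so I = (1/5)·(-exp(-r)*sin(2*r) - 2*exp(-r)*cos(2*r)).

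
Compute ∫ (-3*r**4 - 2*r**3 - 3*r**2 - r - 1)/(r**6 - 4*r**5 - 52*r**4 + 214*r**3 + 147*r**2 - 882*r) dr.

log(r)/882 - 2011*log(r - 7)/3528 + 4069*log(r - 3)/9000 - 43*log(r + 2)/2250 + 3329*log(r + 7)/24500 - 41/(75*r - 225) + C

Factor the denominator: r*(r - 7)*(r - 3)**2*(r + 2)*(r + 7).
Partial-fraction decomposition: 3329/(24500*(r + 7)) - 43/(2250*(r + 2)) + 4069/(9000*(r - 3)) + 41/(75*(r - 3)**2) - 2011/(3528*(r - 7)) + 1/(882*r).
Integrate each term; A/(r−a) gives A·log|r−a|; A/(r−a)² gives −A/(r−a).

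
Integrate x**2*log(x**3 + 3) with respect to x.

x**3*log(x**3 + 3)/3 - x**3/3 + log(x**3 + 3) + C

Let u = x**3 + 3, so du = (3*x**2) dx.
The integral becomes (1/3)·∫ log(u) du; integrate by parts with u′=log(u), dv′=du.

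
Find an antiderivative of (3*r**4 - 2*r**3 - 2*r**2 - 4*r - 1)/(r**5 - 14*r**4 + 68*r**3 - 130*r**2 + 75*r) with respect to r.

Factor the denominator: r*(r - 5)**2*(r - 3)*(r - 1).
Partial-fraction decomposition: 3/(16*(r - 1)) + 79/(12*(r - 3)) - 1503/(400*(r - 5)) + 777/(20*(r - 5)**2) - 1/(75*r).
Integrate each term; A/(r−a) gives A·log|r−a|; A/(r−a)² gives −A/(r−a).

-log(r)/75 - 1503*log(r - 5)/400 + 79*log(r - 3)/12 + 3*log(r - 1)/16 - 777/(20*r - 100) + C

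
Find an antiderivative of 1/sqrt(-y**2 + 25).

Substitute y = 5·sin(θ), so dy = 5·cos(θ) dθ and the radical becomes sqrt(-y**2 + 25) = 5·cos(θ) by the Pythagorean identity.
Integrate the resulting trig expression in θ, then back-substitute θ = asin(y/5), sin(θ) = y/5, cos(θ) = sqrt(-y**2 + 25)/5 (absorbing any constant into C).

asin(y/5) + C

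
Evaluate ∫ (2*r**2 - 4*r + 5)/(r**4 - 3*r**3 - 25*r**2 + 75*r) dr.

Factor the denominator: r*(r - 5)*(r - 3)*(r + 5).
Partial-fraction decomposition: -3/(16*(r + 5)) - 11/(48*(r - 3)) + 7/(20*(r - 5)) + 1/(15*r).
Integrate each term: A/(r−a) contributes A·log|r−a|.

log(r)/15 + 7*log(r - 5)/20 - 11*log(r - 3)/48 - 3*log(r + 5)/16 + C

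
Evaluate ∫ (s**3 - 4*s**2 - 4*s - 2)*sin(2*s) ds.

Use integration by parts with u = s**3 - 4*s**2 - 4*s - 2, dv = sin(2*s) ds, so v = -cos(2*s)/2.
Apply parts 3 times (tabular method): alternate signs, differentiate u down to 0, integrate dv up.

-s**3*cos(2*s)/2 + 3*s**2*sin(2*s)/4 + 2*s**2*cos(2*s) - 2*s*sin(2*s) + 11*s*cos(2*s)/4 - 11*sin(2*s)/8 + C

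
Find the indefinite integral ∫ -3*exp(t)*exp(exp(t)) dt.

-3*exp(exp(t)) + C

Let u = exp(t), so du = (exp(t)) dt.
Rewriting, the integral becomes -3·∫ e^u du = -3·e^u.
Substituting back, u = exp(t).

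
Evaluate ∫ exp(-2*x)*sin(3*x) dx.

Let I denote the integral. Integrate by parts with u = sin(3*x), dv = exp(-2*x) dx, so v = -exp(-2*x)/2: I = -exp(-2*x)*sin(3*x)/2 + (3/2)·∫ exp(-2*x)*cos(3*x) dx.
Apply parts again with u = cos(3*x), dv = exp(-2*x) dx: ∫ exp(-2*x)*cos(3*x) dx = -exp(-2*x)*cos(3*x)/2 − (3/2)·I. Substituting back brings back I: I = -exp(-2*x)*sin(3*x)/2 - 3*exp(-2*x)*cos(3*x)/4 − (9/4)·I.
Solving for I: (1 + 9/4)·I equals the remaining terms, so I = (4/13)·(-exp(-2*x)*sin(3*x)/2 - 3*exp(-2*x)*cos(3*x)/4).

-2*exp(-2*x)*sin(3*x)/13 - 3*exp(-2*x)*cos(3*x)/13 + C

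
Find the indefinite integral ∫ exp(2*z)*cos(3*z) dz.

3*exp(2*z)*sin(3*z)/13 + 2*exp(2*z)*cos(3*z)/13 + C

Let I denote the integral. Integrate by parts with u = cos(3*z), dv = exp(2*z) dz, so v = exp(2*z)/2: I = exp(2*z)*cos(3*z)/2 + (3/2)·∫ exp(2*z)*sin(3*z) dz.
Apply parts again with u = sin(3*z), dv = exp(2*z) dz: ∫ exp(2*z)*sin(3*z) dz = exp(2*z)*sin(3*z)/2 − (3/2)·I. Substituting back brings back I: I = 3*exp(2*z)*sin(3*z)/4 + exp(2*z)*cos(3*z)/2 − (9/4)·I.
Solving for I: (1 + 9/4)·I equals the remaining terms, so I = (4/13)·(3*exp(2*z)*sin(3*z)/4 + exp(2*z)*cos(3*z)/2).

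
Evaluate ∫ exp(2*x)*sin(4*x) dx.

exp(2*x)*sin(4*x)/10 - exp(2*x)*cos(4*x)/5 + C

Let I denote the integral. Integrate by parts with u = sin(4*x), dv = exp(2*x) dx, so v = exp(2*x)/2: I = exp(2*x)*sin(4*x)/2 − 2·∫ exp(2*x)*cos(4*x) dx.
Apply parts again with u = cos(4*x), dv = exp(2*x) dx: ∫ exp(2*x)*cos(4*x) dx = exp(2*x)*cos(4*x)/2 + 2·I. Substituting back brings back I: I = exp(2*x)*sin(4*x)/2 - exp(2*x)*cos(4*x) − 4·I.
Solving for I: (1 + 4)·I equals the remaining terms, so I = (1/5)·(exp(2*x)*sin(4*x)/2 - exp(2*x)*cos(4*x)).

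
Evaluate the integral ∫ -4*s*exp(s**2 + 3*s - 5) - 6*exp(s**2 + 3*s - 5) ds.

-2*exp(s**2 + 3*s - 5) + C

Let u = s**2 + 3*s - 5, so du = (2*s + 3) ds.
Rewriting, the integral becomes -2·∫ e^u du = -2·e^u.
Substituting back, u = s**2 + 3*s - 5.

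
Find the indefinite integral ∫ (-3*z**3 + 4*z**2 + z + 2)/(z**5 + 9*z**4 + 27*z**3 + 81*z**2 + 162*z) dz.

log(z)/81 - 58*log(z + 3)/81 + 394*log(z + 6)/405 - 109*log(z**2 + 9)/810 + 31*atan(z/3)/135 + C

Factor the denominator: z*(z + 3)*(z + 6)*(z**2 + 9).
Partial-fraction decomposition: -(109*z - 279)/(405*(z**2 + 9)) + 394/(405*(z + 6)) - 58/(81*(z + 3)) + 1/(81*z).
Integrate each term; A/(z−a) gives A·log|z−a|; the (Bz+D)/(z²+p²) term gives a log and an atan.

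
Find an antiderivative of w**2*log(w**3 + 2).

Let u = w**3 + 2, so du = (3*w**2) dw.
The integral becomes (1/3)·∫ log(u) du; integrate by parts with u′=log(u), dv′=du.

w**3*log(w**3 + 2)/3 - w**3/3 + 2*log(w**3 + 2)/3 + C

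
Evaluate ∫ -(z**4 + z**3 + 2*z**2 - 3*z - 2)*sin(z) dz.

Use integration by parts with u = z**4 + z**3 + 2*z**2 - 3*z - 2, dv = -sin(z) dz, so v = cos(z).
Apply parts 4 times (tabular method): alternate signs, differentiate u down to 0, integrate dv up.

z**4*cos(z) - 4*z**3*sin(z) + z**3*cos(z) - 3*z**2*sin(z) - 10*z**2*cos(z) + 20*z*sin(z) - 9*z*cos(z) + 9*sin(z) + 18*cos(z) + C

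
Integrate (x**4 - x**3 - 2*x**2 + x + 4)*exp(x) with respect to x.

Use integration by parts with u = x**4 - x**3 - 2*x**2 + x + 4, dv = exp(x) dx, so v = exp(x).
Apply parts 4 times (tabular method): alternate signs, differentiate u down to 0, integrate dv up.

(x**4 - 5*x**3 + 13*x**2 - 25*x + 29)*exp(x) + C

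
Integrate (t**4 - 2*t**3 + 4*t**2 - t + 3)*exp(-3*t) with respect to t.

Use integration by parts with u = t**4 - 2*t**3 + 4*t**2 - t + 3, dv = exp(-3*t) dt, so v = -exp(-3*t)/3.
Apply parts 4 times (tabular method): alternate signs, differentiate u down to 0, integrate dv up.

(-27*t**4 + 18*t**3 - 90*t**2 - 33*t - 92)*exp(-3*t)/81 + C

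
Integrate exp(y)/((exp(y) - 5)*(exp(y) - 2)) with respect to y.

log(exp(y) - 5)/3 - log(exp(y) - 2)/3 + C

Let u = e^y, du = e^y dy.
The integral becomes ∫ du/((u-5)(u-2)); decompose into partial fractions.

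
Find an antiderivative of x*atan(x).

x**2*atan(x)/2 - x/2 + atan(x)/2 + C

Use integration by parts with u = arctan(x), dv = x dx.
Then du = 1/(x**2 + 1) dx.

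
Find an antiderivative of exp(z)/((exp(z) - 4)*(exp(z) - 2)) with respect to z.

Let u = e^z, du = e^z dz.
The integral becomes ∫ du/((u-4)(u-2)); decompose into partial fractions.

log(exp(z) - 4)/2 - log(exp(z) - 2)/2 + C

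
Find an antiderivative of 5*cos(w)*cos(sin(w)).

Let u = sin(w), so du = (cos(w)) dw.
Rewriting, the integral becomes 5·∫ cos(u) du = 5·sin(u).
Substituting back, u = sin(w).

5*sin(sin(w)) + C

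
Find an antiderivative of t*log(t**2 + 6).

Let u = t**2 + 6, so du = (2*t) dt.
The integral becomes (1/2)·∫ log(u) du; integrate by parts with u′=log(u), dv′=du.

t**2*log(t**2 + 6)/2 - t**2/2 + 3*log(t**2 + 6) + C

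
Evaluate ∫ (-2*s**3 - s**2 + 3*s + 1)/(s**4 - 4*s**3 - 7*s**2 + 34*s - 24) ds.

Factor the denominator: (s - 4)*(s - 2)*(s - 1)*(s + 3).
Partial-fraction decomposition: -37/(140*(s + 3)) + 1/(12*(s - 1)) + 13/(10*(s - 2)) - 131/(42*(s - 4)).
Integrate each term: A/(s−a) contributes A·log|s−a|.

-131*log(s - 4)/42 + 13*log(s - 2)/10 + log(s - 1)/12 - 37*log(s + 3)/140 + C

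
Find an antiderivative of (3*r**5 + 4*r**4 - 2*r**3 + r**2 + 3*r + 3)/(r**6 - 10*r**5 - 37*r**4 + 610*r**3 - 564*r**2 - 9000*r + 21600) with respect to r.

-1074179*log(r - 6)/11616 + 5834*log(r - 5)/55 - 1333*log(r - 4)/120 - 1102*log(r + 5)/1815 + 5897*log(r + 6)/5280 - 9379/(88*r - 528) + C

Factor the denominator: (r - 6)**2*(r - 5)*(r - 4)*(r + 5)*(r + 6).
Partial-fraction decomposition: 5897/(5280*(r + 6)) - 1102/(1815*(r + 5)) - 1333/(120*(r - 4)) + 5834/(55*(r - 5)) - 1074179/(11616*(r - 6)) + 9379/(88*(r - 6)**2).
Integrate each term; A/(r−a) gives A·log|r−a|; A/(r−a)² gives −A/(r−a).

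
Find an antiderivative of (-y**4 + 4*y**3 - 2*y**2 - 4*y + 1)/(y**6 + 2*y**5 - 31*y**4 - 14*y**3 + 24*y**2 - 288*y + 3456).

Factor the denominator: (y - 4)**2*(y + 4)*(y + 6)*(y**2 + 9).
Partial-fraction decomposition: -2*(722*y + 663)/(28125*(y**2 + 9)) + 2207/(9000*(y + 6)) - 527/(3200*(y + 4)) - 11677/(400000*(y - 4)) - 47/(2000*(y - 4)**2).
Integrate each term; A/(y−a) gives A·log|y−a|; the (By+D)/(y²+p²) term gives a log and an atan.

-11677*log(y - 4)/400000 - 527*log(y + 4)/3200 + 2207*log(y + 6)/9000 - 722*log(y**2 + 9)/28125 - 442*atan(y/3)/28125 + 47/(2000*y - 8000) + C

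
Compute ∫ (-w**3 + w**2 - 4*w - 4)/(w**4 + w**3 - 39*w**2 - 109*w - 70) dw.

-163*log(w - 7)/432 - log(w + 1)/16 + 16*log(w + 2)/27 - 83*log(w + 5)/72 + C

Factor the denominator: (w - 7)*(w + 1)*(w + 2)*(w + 5).
Partial-fraction decomposition: -83/(72*(w + 5)) + 16/(27*(w + 2)) - 1/(16*(w + 1)) - 163/(432*(w - 7)).
Integrate each term: A/(w−a) contributes A·log|w−a|.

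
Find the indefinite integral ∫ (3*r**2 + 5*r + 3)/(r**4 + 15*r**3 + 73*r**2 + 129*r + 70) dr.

Factor the denominator: (r + 1)*(r + 2)*(r + 5)*(r + 7).
Partial-fraction decomposition: -23/(12*(r + 7)) + 53/(24*(r + 5)) - 1/(3*(r + 2)) + 1/(24*(r + 1)).
Integrate each term: A/(r−a) contributes A·log|r−a|.

log(r + 1)/24 - log(r + 2)/3 + 53*log(r + 5)/24 - 23*log(r + 7)/12 + C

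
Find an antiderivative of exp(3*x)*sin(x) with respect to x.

Let I denote the integral. Integrate by parts with u = sin(x), dv = exp(3*x) dx, so v = exp(3*x)/3: I = exp(3*x)*sin(x)/3 − (1/3)·∫ exp(3*x)*cos(x) dx.
Apply parts again with u = cos(x), dv = exp(3*x) dx: ∫ exp(3*x)*cos(x) dx = exp(3*x)*cos(x)/3 + (1/3)·I. Substituting back brings back I: I = exp(3*x)*sin(x)/3 - exp(3*x)*cos(x)/9 − (1/9)·I.
Solving for I: (1 + 1/9)·I equals the remaining terms, so I = (9/10)·(exp(3*x)*sin(x)/3 - exp(3*x)*cos(x)/9).

3*exp(3*x)*sin(x)/10 - exp(3*x)*cos(x)/10 + C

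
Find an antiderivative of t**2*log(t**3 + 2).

Let u = t**3 + 2, so du = (3*t**2) dt.
The integral becomes (1/3)·∫ log(u) du; integrate by parts with u′=log(u), dv′=du.

t**3*log(t**3 + 2)/3 - t**3/3 + 2*log(t**3 + 2)/3 + C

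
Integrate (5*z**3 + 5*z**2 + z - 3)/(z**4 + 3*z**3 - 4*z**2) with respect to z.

Factor the denominator: z**2*(z - 1)*(z + 4).
Partial-fraction decomposition: 247/(80*(z + 4)) + 8/(5*(z - 1)) + 5/(16*z) + 3/(4*z**2).
Integrate each term; A/(z−a) gives A·log|z−a|; A/(z−a)² gives −A/(z−a).

5*log(z)/16 + 8*log(z - 1)/5 + 247*log(z + 4)/80 - 3/(4*z) + C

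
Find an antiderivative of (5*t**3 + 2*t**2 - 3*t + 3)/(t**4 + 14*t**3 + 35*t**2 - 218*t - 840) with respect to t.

343*log(t - 4)/990 + 557*log(t + 5)/18 - 987*log(t + 6)/10 + 1593*log(t + 7)/22 + C

Factor the denominator: (t - 4)*(t + 5)*(t + 6)*(t + 7).
Partial-fraction decomposition: 1593/(22*(t + 7)) - 987/(10*(t + 6)) + 557/(18*(t + 5)) + 343/(990*(t - 4)).
Integrate each term: A/(t−a) contributes A·log|t−a|.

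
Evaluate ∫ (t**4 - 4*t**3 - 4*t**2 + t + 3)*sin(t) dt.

-t**4*cos(t) + 4*t**3*sin(t) + 4*t**3*cos(t) - 12*t**2*sin(t) + 16*t**2*cos(t) - 32*t*sin(t) - 25*t*cos(t) + 25*sin(t) - 35*cos(t) + C

Use integration by parts with u = t**4 - 4*t**3 - 4*t**2 + t + 3, dv = sin(t) dt, so v = -cos(t).
Apply parts 4 times (tabular method): alternate signs, differentiate u down to 0, integrate dv up.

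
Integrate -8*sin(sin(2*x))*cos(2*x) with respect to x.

Let u = sin(2*x), so du = (2*cos(2*x)) dx.
Rewriting, the integral becomes -4·∫ sin(u) du = -4·-cos(u).
Substituting back, u = sin(2*x).

4*cos(sin(2*x)) + C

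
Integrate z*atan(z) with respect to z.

z**2*atan(z)/2 - z/2 + atan(z)/2 + C

Use integration by parts with u = arctan(z), dv = z dz.
Then du = 1/(z**2 + 1) dz.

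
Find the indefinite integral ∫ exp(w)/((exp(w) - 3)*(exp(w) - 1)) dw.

log(exp(w) - 3)/2 - log(exp(w) - 1)/2 + C

Let u = e^w, du = e^w dw.
The integral becomes ∫ du/((u-3)(u-1)); decompose into partial fractions.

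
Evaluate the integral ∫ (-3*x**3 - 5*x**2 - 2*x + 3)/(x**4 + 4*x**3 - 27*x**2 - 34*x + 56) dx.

Factor the denominator: (x - 4)*(x - 1)*(x + 2)*(x + 7).
Partial-fraction decomposition: -801/(440*(x + 7)) + 11/(90*(x + 2)) + 7/(72*(x - 1)) - 277/(198*(x - 4)).
Integrate each term: A/(x−a) contributes A·log|x−a|.

-277*log(x - 4)/198 + 7*log(x - 1)/72 + 11*log(x + 2)/90 - 801*log(x + 7)/440 + C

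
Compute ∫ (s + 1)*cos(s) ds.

Use integration by parts with u = s + 1, dv = cos(s) ds, so v = sin(s).
Apply parts 1 times (tabular method): alternate signs, differentiate u down to 0, integrate dv up.

s*sin(s) + sin(s) + cos(s) + C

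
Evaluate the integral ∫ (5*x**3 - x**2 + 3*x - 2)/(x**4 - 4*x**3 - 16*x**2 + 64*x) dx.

-log(x)/32 + 469*log(x - 4)/128 + 175*log(x + 4)/128 - 157/(16*x - 64) + C

Factor the denominator: x*(x - 4)**2*(x + 4).
Partial-fraction decomposition: 175/(128*(x + 4)) + 469/(128*(x - 4)) + 157/(16*(x - 4)**2) - 1/(32*x).
Integrate each term; A/(x−a) gives A·log|x−a|; A/(x−a)² gives −A/(x−a).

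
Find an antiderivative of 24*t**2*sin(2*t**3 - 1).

Let u = 2*t**3 - 1, so du = (6*t**2) dt.
Rewriting, the integral becomes 4·∫ sin(u) du = 4·-cos(u).
Substituting back, u = 2*t**3 - 1.

-4*cos(2*t**3 - 1) + C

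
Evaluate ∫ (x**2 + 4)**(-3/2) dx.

Substitute x = 2·tan(θ), so dx = 2·sec(θ)^2 dθ and the radical becomes sqrt(x**2 + 4) = 2·sec(θ) by the Pythagorean identity.
Integrate the resulting trig expression in θ, then back-substitute tan(θ) = x/2, sec(θ) = sqrt(x**2 + 4)/2 (absorbing any constant into C).

x/(4*sqrt(x**2 + 4)) + C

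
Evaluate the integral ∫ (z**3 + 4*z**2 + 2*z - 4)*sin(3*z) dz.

Use integration by parts with u = z**3 + 4*z**2 + 2*z - 4, dv = sin(3*z) dz, so v = -cos(3*z)/3.
Apply parts 3 times (tabular method): alternate signs, differentiate u down to 0, integrate dv up.

-z**3*cos(3*z)/3 + z**2*sin(3*z)/3 - 4*z**2*cos(3*z)/3 + 8*z*sin(3*z)/9 - 4*z*cos(3*z)/9 + 4*sin(3*z)/27 + 44*cos(3*z)/27 + C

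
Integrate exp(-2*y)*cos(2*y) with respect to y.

exp(-2*y)*sin(2*y)/4 - exp(-2*y)*cos(2*y)/4 + C

Let I denote the integral. Integrate by parts with u = cos(2*y), dv = exp(-2*y) dy, so v = -exp(-2*y)/2: I = -exp(-2*y)*cos(2*y)/2 − ∫ exp(-2*y)*sin(2*y) dy.
Apply parts again with u = sin(2*y), dv = exp(-2*y) dy: ∫ exp(-2*y)*sin(2*y) dy = -exp(-2*y)*sin(2*y)/2 + I. Substituting back brings back I: I = exp(-2*y)*sin(2*y)/2 - exp(-2*y)*cos(2*y)/2 − I.
Solving for I: (1 + 1)·I equals the remaining terms, so I = (1/2)·(exp(-2*y)*sin(2*y)/2 - exp(-2*y)*cos(2*y)/2).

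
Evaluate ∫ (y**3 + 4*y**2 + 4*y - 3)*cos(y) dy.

Use integration by parts with u = y**3 + 4*y**2 + 4*y - 3, dv = cos(y) dy, so v = sin(y).
Apply parts 3 times (tabular method): alternate signs, differentiate u down to 0, integrate dv up.

y**3*sin(y) + 4*y**2*sin(y) + 3*y**2*cos(y) - 2*y*sin(y) + 8*y*cos(y) - 11*sin(y) - 2*cos(y) + C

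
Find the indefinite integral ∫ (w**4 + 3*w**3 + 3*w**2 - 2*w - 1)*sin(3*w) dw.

Use integration by parts with u = w**4 + 3*w**3 + 3*w**2 - 2*w - 1, dv = sin(3*w) dw, so v = -cos(3*w)/3.
Apply parts 4 times (tabular method): alternate signs, differentiate u down to 0, integrate dv up.

-w**4*cos(3*w)/3 + 4*w**3*sin(3*w)/9 - w**3*cos(3*w) + w**2*sin(3*w) - 5*w**2*cos(3*w)/9 + 10*w*sin(3*w)/27 + 4*w*cos(3*w)/3 - 4*sin(3*w)/9 + 37*cos(3*w)/81 + C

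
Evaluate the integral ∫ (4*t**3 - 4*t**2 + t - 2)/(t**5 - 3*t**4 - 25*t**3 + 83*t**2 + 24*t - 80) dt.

1619*log(t - 4)/6075 - log(t - 1)/108 + 11*log(t + 1)/200 - 607*log(t + 5)/1944 - 194/(135*t - 540) + C

Factor the denominator: (t - 4)**2*(t - 1)*(t + 1)*(t + 5).
Partial-fraction decomposition: -607/(1944*(t + 5)) + 11/(200*(t + 1)) - 1/(108*(t - 1)) + 1619/(6075*(t - 4)) + 194/(135*(t - 4)**2).
Integrate each term; A/(t−a) gives A·log|t−a|; A/(t−a)² gives −A/(t−a).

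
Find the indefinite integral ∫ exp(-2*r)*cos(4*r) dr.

Let I denote the integral. Integrate by parts with u = cos(4*r), dv = exp(-2*r) dr, so v = -exp(-2*r)/2: I = -exp(-2*r)*cos(4*r)/2 − 2·∫ exp(-2*r)*sin(4*r) dr.
Apply parts again with u = sin(4*r), dv = exp(-2*r) dr: ∫ exp(-2*r)*sin(4*r) dr = -exp(-2*r)*sin(4*r)/2 + 2·I. Substituting back brings back I: I = exp(-2*r)*sin(4*r) - exp(-2*r)*cos(4*r)/2 − 4·I.
Solving for I: (1 + 4)·I equals the remaining terms, so I = (1/5)·(exp(-2*r)*sin(4*r) - exp(-2*r)*cos(4*r)/2).

exp(-2*r)*sin(4*r)/5 - exp(-2*r)*cos(4*r)/10 + C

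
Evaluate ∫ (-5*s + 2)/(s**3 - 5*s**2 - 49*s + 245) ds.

Factor the denominator: (s - 7)*(s - 5)*(s + 7).
Partial-fraction decomposition: 37/(168*(s + 7)) + 23/(24*(s - 5)) - 33/(28*(s - 7)).
Integrate each term: A/(s−a) contributes A·log|s−a|.

-33*log(s - 7)/28 + 23*log(s - 5)/24 + 37*log(s + 7)/168 + C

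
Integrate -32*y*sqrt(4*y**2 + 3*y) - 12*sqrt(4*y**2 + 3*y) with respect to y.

Let u = 4*y**2 + 3*y, so du = (8*y + 3) dy.
Rewriting, the integral becomes -4·∫ √u du = -4·(2/3)u^(3/2).
Substituting back, u = 4*y**2 + 3*y.

-8*(4*y**2 + 3*y)**(3/2)/3 + C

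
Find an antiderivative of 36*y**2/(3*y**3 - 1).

4*log(3*y**3 - 1) + C

Let u = 3*y**3 - 1, so du = (9*y**2) dy.
Rewriting, the integral becomes 4·∫ 1/u du = 4·log(u).
Substituting back, u = 3*y**3 - 1.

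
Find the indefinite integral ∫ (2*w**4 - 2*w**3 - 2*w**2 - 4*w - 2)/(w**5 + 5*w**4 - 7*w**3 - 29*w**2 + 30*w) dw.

Factor the denominator: w*(w - 2)*(w - 1)*(w + 3)*(w + 5).
Partial-fraction decomposition: 367/(105*(w + 5)) - 26/(15*(w + 3)) + 1/(3*(w - 1)) - 1/(35*(w - 2)) - 1/(15*w).
Integrate each term: A/(w−a) contributes A·log|w−a|.

-log(w)/15 - log(w - 2)/35 + log(w - 1)/3 - 26*log(w + 3)/15 + 367*log(w + 5)/105 + C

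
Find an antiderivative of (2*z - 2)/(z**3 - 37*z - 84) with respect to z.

6*log(z - 7)/55 + 4*log(z + 3)/5 - 10*log(z + 4)/11 + C

Factor the denominator: (z - 7)*(z + 3)*(z + 4).
Partial-fraction decomposition: -10/(11*(z + 4)) + 4/(5*(z + 3)) + 6/(55*(z - 7)).
Integrate each term: A/(z−a) contributes A·log|z−a|.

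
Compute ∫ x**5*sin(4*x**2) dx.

Let u = x², du = 2x dx; rewrite as (1/2)∫ u^2·sin(4u) du.
Now integrate by parts 2 times.

-x**4*cos(4*x**2)/8 + x**2*sin(4*x**2)/16 + cos(4*x**2)/64 + C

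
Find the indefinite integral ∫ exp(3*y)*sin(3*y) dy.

Let I denote the integral. Integrate by parts with u = sin(3*y), dv = exp(3*y) dy, so v = exp(3*y)/3: I = exp(3*y)*sin(3*y)/3 − ∫ exp(3*y)*cos(3*y) dy.
Apply parts again with u = cos(3*y), dv = exp(3*y) dy: ∫ exp(3*y)*cos(3*y) dy = exp(3*y)*cos(3*y)/3 + I. Substituting back brings back I: I = exp(3*y)*sin(3*y)/3 - exp(3*y)*cos(3*y)/3 − I.
Solving for I: (1 + 1)·I equals the remaining terms, so I = (1/2)·(exp(3*y)*sin(3*y)/3 - exp(3*y)*cos(3*y)/3).

exp(3*y)*sin(3*y)/6 - exp(3*y)*cos(3*y)/6 + C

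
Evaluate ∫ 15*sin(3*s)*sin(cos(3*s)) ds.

5*cos(cos(3*s)) + C

Let u = cos(3*s), so du = (-3*sin(3*s)) ds.
Rewriting, the integral becomes -5·∫ sin(u) du = -5·-cos(u).
Substituting back, u = cos(3*s).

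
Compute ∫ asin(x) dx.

Use integration by parts with u = arcsin(x), dv = dx.
Then du = 1/sqrt(-x**2 + 1) dx.

x*asin(x) + sqrt(-x**2 + 1) + C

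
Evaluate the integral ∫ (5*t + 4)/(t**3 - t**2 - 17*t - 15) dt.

Factor the denominator: (t - 5)*(t + 1)*(t + 3).
Partial-fraction decomposition: -11/(16*(t + 3)) + 1/(12*(t + 1)) + 29/(48*(t - 5)).
Integrate each term: A/(t−a) contributes A·log|t−a|.

29*log(t - 5)/48 + log(t + 1)/12 - 11*log(t + 3)/16 + C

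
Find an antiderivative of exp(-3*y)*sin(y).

-3*exp(-3*y)*sin(y)/10 - exp(-3*y)*cos(y)/10 + C

Let I denote the integral. Integrate by parts with u = sin(y), dv = exp(-3*y) dy, so v = -exp(-3*y)/3: I = -exp(-3*y)*sin(y)/3 + (1/3)·∫ exp(-3*y)*cos(y) dy.
Apply parts again with u = cos(y), dv = exp(-3*y) dy: ∫ exp(-3*y)*cos(y) dy = -exp(-3*y)*cos(y)/3 − (1/3)·I. Substituting back brings back I: I = -exp(-3*y)*sin(y)/3 - exp(-3*y)*cos(y)/9 − (1/9)·I.
Solving for I: (1 + 1/9)·I equals the remaining terms, so I = (9/10)·(-exp(-3*y)*sin(y)/3 - exp(-3*y)*cos(y)/9).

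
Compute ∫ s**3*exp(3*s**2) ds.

(3*s**2 - 1)*exp(3*s**2)/18 + C

Let u = s², du = 2s ds; rewrite as (1/2)∫ u^1·exp(3u) du.
Now integrate by parts 1 time.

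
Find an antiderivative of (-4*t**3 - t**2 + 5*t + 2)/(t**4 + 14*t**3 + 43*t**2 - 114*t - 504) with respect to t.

-10*log(t - 3)/63 - 37*log(t + 4)/7 + 400*log(t + 6)/9 - 43*log(t + 7) + C

Factor the denominator: (t - 3)*(t + 4)*(t + 6)*(t + 7).
Partial-fraction decomposition: -43/(t + 7) + 400/(9*(t + 6)) - 37/(7*(t + 4)) - 10/(63*(t - 3)).
Integrate each term: A/(t−a) contributes A·log|t−a|.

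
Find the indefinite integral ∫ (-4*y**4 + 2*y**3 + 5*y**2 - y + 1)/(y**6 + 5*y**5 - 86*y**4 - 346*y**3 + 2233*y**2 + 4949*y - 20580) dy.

Factor the denominator: (y - 7)*(y - 4)*(y - 3)*(y + 5)*(y + 7)**2.
Partial-fraction decomposition: -1494249/(2371600*(y + 7)) - 10037/(3080*(y + 7)**2) + 97/(128*(y + 5)) - 227/(3200*(y - 3)) + 91/(363*(y - 4)) - 2893/(9408*(y - 7)).
Integrate each term; A/(y−a) gives A·log|y−a|; A/(y−a)² gives −A/(y−a).

-2893*log(y - 7)/9408 + 91*log(y - 4)/363 - 227*log(y - 3)/3200 + 97*log(y + 5)/128 - 1494249*log(y + 7)/2371600 + 10037/(3080*y + 21560) + C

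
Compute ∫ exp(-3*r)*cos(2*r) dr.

Let I denote the integral. Integrate by parts with u = cos(2*r), dv = exp(-3*r) dr, so v = -exp(-3*r)/3: I = -exp(-3*r)*cos(2*r)/3 − (2/3)·∫ exp(-3*r)*sin(2*r) dr.
Apply parts again with u = sin(2*r), dv = exp(-3*r) dr: ∫ exp(-3*r)*sin(2*r) dr = -exp(-3*r)*sin(2*r)/3 + (2/3)·I. Substituting back brings back I: I = 2*exp(-3*r)*sin(2*r)/9 - exp(-3*r)*cos(2*r)/3 − (4/9)·I.
Solving for I: (1 + 4/9)·I equals the remaining terms, so I = (9/13)·(2*exp(-3*r)*sin(2*r)/9 - exp(-3*r)*cos(2*r)/3).

2*exp(-3*r)*sin(2*r)/13 - 3*exp(-3*r)*cos(2*r)/13 + C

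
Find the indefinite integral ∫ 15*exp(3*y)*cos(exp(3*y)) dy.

Let u = exp(3*y), so du = (3*exp(3*y)) dy.
Rewriting, the integral becomes 5·∫ cos(u) du = 5·sin(u).
Substituting back, u = exp(3*y).

5*sin(exp(3*y)) + C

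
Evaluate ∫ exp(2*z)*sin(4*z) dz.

exp(2*z)*sin(4*z)/10 - exp(2*z)*cos(4*z)/5 + C

Let I denote the integral. Integrate by parts with u = sin(4*z), dv = exp(2*z) dz, so v = exp(2*z)/2: I = exp(2*z)*sin(4*z)/2 − 2·∫ exp(2*z)*cos(4*z) dz.
Apply parts again with u = cos(4*z), dv = exp(2*z) dz: ∫ exp(2*z)*cos(4*z) dz = exp(2*z)*cos(4*z)/2 + 2·I. Substituting back brings back I: I = exp(2*z)*sin(4*z)/2 - exp(2*z)*cos(4*z) − 4·I.
Solving for I: (1 + 4)·I equals the remaining terms, so I = (1/5)·(exp(2*z)*sin(4*z)/2 - exp(2*z)*cos(4*z)).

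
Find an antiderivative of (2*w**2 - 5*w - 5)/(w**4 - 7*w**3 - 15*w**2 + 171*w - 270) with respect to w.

37*log(w - 6)/99 - 79*log(w - 3)/288 - 35*log(w + 5)/352 - 1/(12*w - 36) + C

Factor the denominator: (w - 6)*(w - 3)**2*(w + 5).
Partial-fraction decomposition: -35/(352*(w + 5)) - 79/(288*(w - 3)) + 1/(12*(w - 3)**2) + 37/(99*(w - 6)).
Integrate each term; A/(w−a) gives A·log|w−a|; A/(w−a)² gives −A/(w−a).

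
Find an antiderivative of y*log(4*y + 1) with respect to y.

y**2*log(4*y + 1)/2 - y**2/4 + y/8 - log(4*y + 1)/32 + C

Use integration by parts with u = log(4*y + 1), dv = y dy.
Then du = 4/(4*y + 1) dy and v = y**2/2.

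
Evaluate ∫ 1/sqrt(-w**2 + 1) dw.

Substitute w = sin(θ), so dw = cos(θ) dθ and the radical becomes sqrt(-w**2 + 1) = cos(θ) by the Pythagorean identity.
Integrate the resulting trig expression in θ, then back-substitute θ = asin(w), sin(θ) = w, cos(θ) = sqrt(-w**2 + 1) (absorbing any constant into C).

asin(w) + C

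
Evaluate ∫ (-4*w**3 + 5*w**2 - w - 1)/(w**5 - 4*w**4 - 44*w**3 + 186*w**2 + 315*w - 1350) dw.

Factor the denominator: (w - 5)**2*(w - 3)*(w + 3)*(w + 6).
Partial-fraction decomposition: 1049/(3267*(w + 6)) - 155/(1152*(w + 3)) - 67/(216*(w - 3)) + 1915/(15488*(w - 5)) - 381/(176*(w - 5)**2).
Integrate each term; A/(w−a) gives A·log|w−a|; A/(w−a)² gives −A/(w−a).

1915*log(w - 5)/15488 - 67*log(w - 3)/216 - 155*log(w + 3)/1152 + 1049*log(w + 6)/3267 + 381/(176*w - 880) + C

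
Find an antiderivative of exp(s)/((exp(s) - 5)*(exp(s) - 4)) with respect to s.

log(exp(s) - 5) - log(exp(s) - 4) + C

Let u = e^s, du = e^s ds.
The integral becomes ∫ du/((u-5)(u-4)); decompose into partial fractions.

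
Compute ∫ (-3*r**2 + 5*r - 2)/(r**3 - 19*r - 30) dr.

Factor the denominator: (r - 5)*(r + 2)*(r + 3).
Partial-fraction decomposition: -11/(2*(r + 3)) + 24/(7*(r + 2)) - 13/(14*(r - 5)).
Integrate each term: A/(r−a) contributes A·log|r−a|.

-13*log(r - 5)/14 + 24*log(r + 2)/7 - 11*log(r + 3)/2 + C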